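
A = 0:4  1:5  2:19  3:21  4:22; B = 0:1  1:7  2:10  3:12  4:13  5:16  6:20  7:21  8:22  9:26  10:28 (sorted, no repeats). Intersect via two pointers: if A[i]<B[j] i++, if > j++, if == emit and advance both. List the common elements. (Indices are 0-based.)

i=0 j=0: 4>1, j++
i=0 j=1: 4<7, i++
i=1 j=1: 5<7, i++
i=2 j=1: 19>7, j++
i=2 j=2: 19>10, j++
i=2 j=3: 19>12, j++
i=2 j=4: 19>13, j++
i=2 j=5: 19>16, j++
i=2 j=6: 19<20, i++
i=3 j=6: 21>20, j++
i=3 j=7: 21==21 emit, i++,j++
i=4 j=8: 22==22 emit, i++,j++

intersection = [21, 22]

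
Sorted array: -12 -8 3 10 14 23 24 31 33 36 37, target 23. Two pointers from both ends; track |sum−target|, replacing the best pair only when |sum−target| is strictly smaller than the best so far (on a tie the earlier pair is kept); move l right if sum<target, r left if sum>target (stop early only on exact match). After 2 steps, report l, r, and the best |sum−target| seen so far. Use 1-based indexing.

l=1 r=11: -12+37=25 d=2 *, r--
l=1 r=10: -12+36=24 d=1 *, r--

l=1, r=9, best |Δ|=1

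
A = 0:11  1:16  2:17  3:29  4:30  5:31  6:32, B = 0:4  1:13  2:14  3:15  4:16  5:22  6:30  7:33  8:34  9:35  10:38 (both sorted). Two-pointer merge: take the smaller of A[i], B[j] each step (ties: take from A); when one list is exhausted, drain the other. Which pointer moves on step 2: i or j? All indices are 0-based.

i

i=0 j=0: A[i]=11>B[j]=4 take 4, j++
i=0 j=1: A[i]=11<=B[j]=13 take 11, i++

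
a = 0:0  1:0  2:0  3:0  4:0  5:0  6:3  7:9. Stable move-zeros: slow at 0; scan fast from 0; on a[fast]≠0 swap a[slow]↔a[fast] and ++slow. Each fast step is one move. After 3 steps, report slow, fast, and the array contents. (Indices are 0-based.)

slow=0, fast=3, a=[0, 0, 0, 0, 0, 0, 3, 9]

(s=0,f=0) a[fast]=0 → fast++
(s=0,f=1) a[fast]=0 → fast++
(s=0,f=2) a[fast]=0 → fast++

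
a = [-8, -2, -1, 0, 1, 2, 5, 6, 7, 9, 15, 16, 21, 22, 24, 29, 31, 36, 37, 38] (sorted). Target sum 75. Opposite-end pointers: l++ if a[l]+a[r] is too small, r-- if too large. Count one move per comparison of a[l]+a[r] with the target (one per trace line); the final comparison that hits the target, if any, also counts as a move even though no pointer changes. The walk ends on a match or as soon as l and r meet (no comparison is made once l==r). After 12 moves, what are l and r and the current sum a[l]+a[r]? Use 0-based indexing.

[0,19] -8+38=30 <75 → l++
[1,19] -2+38=36 <75 → l++
[2,19] -1+38=37 <75 → l++
[3,19] 0+38=38 <75 → l++
[4,19] 1+38=39 <75 → l++
[5,19] 2+38=40 <75 → l++
[6,19] 5+38=43 <75 → l++
[7,19] 6+38=44 <75 → l++
[8,19] 7+38=45 <75 → l++
[9,19] 9+38=47 <75 → l++
[10,19] 15+38=53 <75 → l++
[11,19] 16+38=54 <75 → l++

l=12, r=19, sum=59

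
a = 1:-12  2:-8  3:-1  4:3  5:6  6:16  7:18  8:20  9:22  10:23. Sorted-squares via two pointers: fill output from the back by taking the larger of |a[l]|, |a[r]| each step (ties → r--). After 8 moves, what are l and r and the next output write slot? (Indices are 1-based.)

l=3, r=4, next write slot=2

l=1 r=10: |-12|<=|23| out[10]=529, r--
l=1 r=9: |-12|<=|22| out[9]=484, r--
l=1 r=8: |-12|<=|20| out[8]=400, r--
l=1 r=7: |-12|<=|18| out[7]=324, r--
l=1 r=6: |-12|<=|16| out[6]=256, r--
l=1 r=5: |-12|>|6| out[5]=144, l++
l=2 r=5: |-8|>|6| out[4]=64, l++
l=3 r=5: |-1|<=|6| out[3]=36, r--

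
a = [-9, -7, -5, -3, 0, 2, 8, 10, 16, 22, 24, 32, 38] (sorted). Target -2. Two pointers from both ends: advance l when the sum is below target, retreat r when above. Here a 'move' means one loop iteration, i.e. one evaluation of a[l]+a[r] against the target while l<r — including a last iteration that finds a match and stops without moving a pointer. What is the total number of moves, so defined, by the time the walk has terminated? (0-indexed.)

[0,12] -9+38=29 >-2 → r--
[0,11] -9+32=23 >-2 → r--
[0,10] -9+24=15 >-2 → r--
[0,9] -9+22=13 >-2 → r--
[0,8] -9+16=7 >-2 → r--
[0,7] -9+10=1 >-2 → r--
[0,6] -9+8=-1 >-2 → r--
[0,5] -9+2=-7 <-2 → l++
[1,5] -7+2=-5 <-2 → l++
[2,5] -5+2=-3 <-2 → l++
[3,5] -3+2=-1 >-2 → r--
[3,4] -3+0=-3 <-2 → l++

12 moves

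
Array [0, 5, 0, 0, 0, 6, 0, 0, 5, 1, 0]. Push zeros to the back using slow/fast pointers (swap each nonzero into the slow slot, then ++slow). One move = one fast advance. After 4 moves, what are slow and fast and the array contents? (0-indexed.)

slow=0 fast=0: a[fast]=0, fast++
slow=0 fast=1: a[fast]=5≠0 swap→a[0]=5, slow++,fast++
slow=1 fast=2: a[fast]=0, fast++
slow=1 fast=3: a[fast]=0, fast++

slow=1, fast=4, a=[5, 0, 0, 0, 0, 6, 0, 0, 5, 1, 0]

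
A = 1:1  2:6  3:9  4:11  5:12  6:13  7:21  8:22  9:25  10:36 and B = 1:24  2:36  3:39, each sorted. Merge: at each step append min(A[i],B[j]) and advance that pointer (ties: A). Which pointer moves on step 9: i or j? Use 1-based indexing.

j

i=1 j=1: A[i]=1<=B[j]=24 take 1, i++
i=2 j=1: A[i]=6<=B[j]=24 take 6, i++
i=3 j=1: A[i]=9<=B[j]=24 take 9, i++
i=4 j=1: A[i]=11<=B[j]=24 take 11, i++
i=5 j=1: A[i]=12<=B[j]=24 take 12, i++
i=6 j=1: A[i]=13<=B[j]=24 take 13, i++
i=7 j=1: A[i]=21<=B[j]=24 take 21, i++
i=8 j=1: A[i]=22<=B[j]=24 take 22, i++
i=9 j=1: A[i]=25>B[j]=24 take 24, j++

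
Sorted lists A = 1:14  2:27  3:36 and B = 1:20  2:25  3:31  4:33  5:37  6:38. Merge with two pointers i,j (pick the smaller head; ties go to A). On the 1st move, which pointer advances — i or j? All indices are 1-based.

i

i=1 j=1: A[i]=14<=B[j]=20 take 14, i++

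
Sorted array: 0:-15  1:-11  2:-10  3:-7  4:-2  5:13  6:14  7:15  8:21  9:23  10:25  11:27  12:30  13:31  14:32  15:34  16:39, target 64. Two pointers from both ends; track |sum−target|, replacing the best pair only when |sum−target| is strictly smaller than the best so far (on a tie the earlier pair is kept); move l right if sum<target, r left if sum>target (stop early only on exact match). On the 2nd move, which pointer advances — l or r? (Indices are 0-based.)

l=0 r=16: -15+39=24 d=40 *, l++
l=1 r=16: -11+39=28 d=36 *, l++

l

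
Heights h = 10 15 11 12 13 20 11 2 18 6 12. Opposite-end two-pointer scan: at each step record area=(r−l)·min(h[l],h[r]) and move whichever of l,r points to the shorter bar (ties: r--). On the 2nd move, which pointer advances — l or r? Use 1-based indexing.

l=1 r=11: min(10,12)*10=100 best=100 *, l++
l=2 r=11: min(15,12)*9=108 best=108 *, r--

r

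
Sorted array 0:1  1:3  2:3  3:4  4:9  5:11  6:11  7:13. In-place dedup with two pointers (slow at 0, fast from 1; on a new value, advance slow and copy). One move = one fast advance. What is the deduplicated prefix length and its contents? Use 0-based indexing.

(s=0,f=1) a[fast]=3≠a[slow]=1 write a[1]=3 → slow++,fast++
(s=1,f=2) a[fast]=3=a[slow] dup → fast++
(s=1,f=3) a[fast]=4≠a[slow]=3 write a[2]=4 → slow++,fast++
(s=2,f=4) a[fast]=9≠a[slow]=4 write a[3]=9 → slow++,fast++
(s=3,f=5) a[fast]=11≠a[slow]=9 write a[4]=11 → slow++,fast++
(s=4,f=6) a[fast]=11=a[slow] dup → fast++
(s=4,f=7) a[fast]=13≠a[slow]=11 write a[5]=13 → slow++,fast++

length 6; prefix = [1, 3, 4, 9, 11, 13]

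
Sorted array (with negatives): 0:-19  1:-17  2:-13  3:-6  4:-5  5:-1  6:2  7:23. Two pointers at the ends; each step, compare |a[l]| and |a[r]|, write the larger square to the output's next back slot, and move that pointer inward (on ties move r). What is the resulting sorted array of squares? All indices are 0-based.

[1, 4, 25, 36, 169, 289, 361, 529]

[0,7] |-19|<=|23| out[7]=529 → r--
[0,6] |-19|>|2| out[6]=361 → l++
[1,6] |-17|>|2| out[5]=289 → l++
[2,6] |-13|>|2| out[4]=169 → l++
[3,6] |-6|>|2| out[3]=36 → l++
[4,6] |-5|>|2| out[2]=25 → l++
[5,6] |-1|<=|2| out[1]=4 → r--
[5,5] |-1|<=|-1| out[0]=1 → r--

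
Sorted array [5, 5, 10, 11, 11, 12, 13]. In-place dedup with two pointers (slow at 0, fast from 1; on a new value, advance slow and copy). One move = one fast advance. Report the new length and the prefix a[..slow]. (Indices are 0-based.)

slow=0 fast=1: a[fast]=5=a[slow] dup, fast++
slow=0 fast=2: a[fast]=10≠a[slow]=5 write a[1]=10, slow++,fast++
slow=1 fast=3: a[fast]=11≠a[slow]=10 write a[2]=11, slow++,fast++
slow=2 fast=4: a[fast]=11=a[slow] dup, fast++
slow=2 fast=5: a[fast]=12≠a[slow]=11 write a[3]=12, slow++,fast++
slow=3 fast=6: a[fast]=13≠a[slow]=12 write a[4]=13, slow++,fast++

length 5; prefix = [5, 10, 11, 12, 13]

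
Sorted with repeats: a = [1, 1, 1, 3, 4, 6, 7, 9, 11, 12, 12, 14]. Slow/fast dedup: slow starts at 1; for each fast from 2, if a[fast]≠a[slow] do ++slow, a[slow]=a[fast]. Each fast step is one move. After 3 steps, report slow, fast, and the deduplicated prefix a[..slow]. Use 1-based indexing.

slow=2, fast=5, prefix=[1, 3]

(s=1,f=2) a[fast]=1=a[slow] dup → fast++
(s=1,f=3) a[fast]=1=a[slow] dup → fast++
(s=1,f=4) a[fast]=3≠a[slow]=1 write a[2]=3 → slow++,fast++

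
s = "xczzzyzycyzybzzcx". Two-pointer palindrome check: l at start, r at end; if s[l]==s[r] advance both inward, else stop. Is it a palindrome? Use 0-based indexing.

not a palindrome (mismatch at 4,12)

[0,16] 'x'=='x' → l++,r--
[1,15] 'c'=='c' → l++,r--
[2,14] 'z'=='z' → l++,r--
[3,13] 'z'=='z' → l++,r--
[4,12] 'z'!='b' → stop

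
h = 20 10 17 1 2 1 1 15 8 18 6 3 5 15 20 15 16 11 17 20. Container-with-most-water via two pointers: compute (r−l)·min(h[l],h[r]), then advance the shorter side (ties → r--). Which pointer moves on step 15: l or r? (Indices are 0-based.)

r

[0,19] min(20,20)*19=380 best=380 * → r--
[0,18] min(20,17)*18=306 best=380 → r--
[0,17] min(20,11)*17=187 best=380 → r--
[0,16] min(20,16)*16=256 best=380 → r--
[0,15] min(20,15)*15=225 best=380 → r--
[0,14] min(20,20)*14=280 best=380 → r--
[0,13] min(20,15)*13=195 best=380 → r--
[0,12] min(20,5)*12=60 best=380 → r--
[0,11] min(20,3)*11=33 best=380 → r--
[0,10] min(20,6)*10=60 best=380 → r--
[0,9] min(20,18)*9=162 best=380 → r--
[0,8] min(20,8)*8=64 best=380 → r--
[0,7] min(20,15)*7=105 best=380 → r--
[0,6] min(20,1)*6=6 best=380 → r--
[0,5] min(20,1)*5=5 best=380 → r--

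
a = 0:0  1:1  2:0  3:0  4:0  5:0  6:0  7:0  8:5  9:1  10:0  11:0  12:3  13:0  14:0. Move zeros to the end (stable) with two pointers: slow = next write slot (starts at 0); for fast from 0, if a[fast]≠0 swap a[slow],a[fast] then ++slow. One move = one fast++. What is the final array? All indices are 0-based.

[1, 5, 1, 3, 0, 0, 0, 0, 0, 0, 0, 0, 0, 0, 0]

slow=0 fast=0: a[fast]=0, fast++
slow=0 fast=1: a[fast]=1≠0 swap→a[0]=1, slow++,fast++
slow=1 fast=2: a[fast]=0, fast++
slow=1 fast=3: a[fast]=0, fast++
slow=1 fast=4: a[fast]=0, fast++
slow=1 fast=5: a[fast]=0, fast++
slow=1 fast=6: a[fast]=0, fast++
slow=1 fast=7: a[fast]=0, fast++
slow=1 fast=8: a[fast]=5≠0 swap→a[1]=5, slow++,fast++
slow=2 fast=9: a[fast]=1≠0 swap→a[2]=1, slow++,fast++
slow=3 fast=10: a[fast]=0, fast++
slow=3 fast=11: a[fast]=0, fast++
slow=3 fast=12: a[fast]=3≠0 swap→a[3]=3, slow++,fast++
slow=4 fast=13: a[fast]=0, fast++
slow=4 fast=14: a[fast]=0, fast++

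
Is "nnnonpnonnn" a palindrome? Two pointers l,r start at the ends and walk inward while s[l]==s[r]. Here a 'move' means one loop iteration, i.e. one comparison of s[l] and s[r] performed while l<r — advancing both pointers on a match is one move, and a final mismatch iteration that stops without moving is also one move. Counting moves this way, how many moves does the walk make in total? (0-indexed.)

[0,10] 'n'=='n' → l++,r--
[1,9] 'n'=='n' → l++,r--
[2,8] 'n'=='n' → l++,r--
[3,7] 'o'=='o' → l++,r--
[4,6] 'n'=='n' → l++,r--

5 moves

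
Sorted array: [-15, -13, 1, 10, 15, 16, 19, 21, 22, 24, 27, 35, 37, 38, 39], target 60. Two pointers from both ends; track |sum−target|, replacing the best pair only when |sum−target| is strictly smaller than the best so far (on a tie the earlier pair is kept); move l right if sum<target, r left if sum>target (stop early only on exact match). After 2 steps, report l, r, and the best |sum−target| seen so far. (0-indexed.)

l=0 r=14: -15+39=24 d=36 *, l++
l=1 r=14: -13+39=26 d=34 *, l++

l=2, r=14, best |Δ|=34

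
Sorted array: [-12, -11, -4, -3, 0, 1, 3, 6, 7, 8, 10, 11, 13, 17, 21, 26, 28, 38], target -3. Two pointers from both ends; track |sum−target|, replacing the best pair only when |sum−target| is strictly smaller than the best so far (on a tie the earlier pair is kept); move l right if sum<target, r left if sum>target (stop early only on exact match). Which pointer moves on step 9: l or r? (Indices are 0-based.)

l

[0,17] -12+38=26 d=29 * → r--
[0,16] -12+28=16 d=19 * → r--
[0,15] -12+26=14 d=17 * → r--
[0,14] -12+21=9 d=12 * → r--
[0,13] -12+17=5 d=8 * → r--
[0,12] -12+13=1 d=4 * → r--
[0,11] -12+11=-1 d=2 * → r--
[0,10] -12+10=-2 d=1 * → r--
[0,9] -12+8=-4 d=1 → l++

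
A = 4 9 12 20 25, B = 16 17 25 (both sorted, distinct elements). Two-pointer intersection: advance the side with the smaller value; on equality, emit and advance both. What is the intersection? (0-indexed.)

i=0 j=0: 4<16, i++
i=1 j=0: 9<16, i++
i=2 j=0: 12<16, i++
i=3 j=0: 20>16, j++
i=3 j=1: 20>17, j++
i=3 j=2: 20<25, i++
i=4 j=2: 25==25 emit, i++,j++

intersection = [25]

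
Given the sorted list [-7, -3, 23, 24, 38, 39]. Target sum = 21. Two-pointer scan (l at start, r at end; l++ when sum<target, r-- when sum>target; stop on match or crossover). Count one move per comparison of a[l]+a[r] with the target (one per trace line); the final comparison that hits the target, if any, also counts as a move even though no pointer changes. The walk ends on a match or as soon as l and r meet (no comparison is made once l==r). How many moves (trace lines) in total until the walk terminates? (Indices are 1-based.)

l=1 r=6: -7+39=32 >21, r--
l=1 r=5: -7+38=31 >21, r--
l=1 r=4: -7+24=17 <21, l++
l=2 r=4: -3+24=21, found

4 moves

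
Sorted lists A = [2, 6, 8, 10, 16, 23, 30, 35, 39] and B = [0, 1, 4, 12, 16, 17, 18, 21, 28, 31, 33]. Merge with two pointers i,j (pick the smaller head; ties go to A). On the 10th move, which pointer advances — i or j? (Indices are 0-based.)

[i=0,j=0] A[i]=2>B[j]=0 take 0 → j++
[i=0,j=1] A[i]=2>B[j]=1 take 1 → j++
[i=0,j=2] A[i]=2<=B[j]=4 take 2 → i++
[i=1,j=2] A[i]=6>B[j]=4 take 4 → j++
[i=1,j=3] A[i]=6<=B[j]=12 take 6 → i++
[i=2,j=3] A[i]=8<=B[j]=12 take 8 → i++
[i=3,j=3] A[i]=10<=B[j]=12 take 10 → i++
[i=4,j=3] A[i]=16>B[j]=12 take 12 → j++
[i=4,j=4] A[i]=16<=B[j]=16 take 16 → i++
[i=5,j=4] A[i]=23>B[j]=16 take 16 → j++

j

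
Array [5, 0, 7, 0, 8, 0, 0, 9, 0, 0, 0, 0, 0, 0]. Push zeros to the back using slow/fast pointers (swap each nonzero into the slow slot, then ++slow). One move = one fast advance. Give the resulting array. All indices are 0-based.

slow=0 fast=0: a[fast]=5≠0 swap→a[0]=5, slow++,fast++
slow=1 fast=1: a[fast]=0, fast++
slow=1 fast=2: a[fast]=7≠0 swap→a[1]=7, slow++,fast++
slow=2 fast=3: a[fast]=0, fast++
slow=2 fast=4: a[fast]=8≠0 swap→a[2]=8, slow++,fast++
slow=3 fast=5: a[fast]=0, fast++
slow=3 fast=6: a[fast]=0, fast++
slow=3 fast=7: a[fast]=9≠0 swap→a[3]=9, slow++,fast++
slow=4 fast=8: a[fast]=0, fast++
slow=4 fast=9: a[fast]=0, fast++
slow=4 fast=10: a[fast]=0, fast++
slow=4 fast=11: a[fast]=0, fast++
slow=4 fast=12: a[fast]=0, fast++
slow=4 fast=13: a[fast]=0, fast++

[5, 7, 8, 9, 0, 0, 0, 0, 0, 0, 0, 0, 0, 0]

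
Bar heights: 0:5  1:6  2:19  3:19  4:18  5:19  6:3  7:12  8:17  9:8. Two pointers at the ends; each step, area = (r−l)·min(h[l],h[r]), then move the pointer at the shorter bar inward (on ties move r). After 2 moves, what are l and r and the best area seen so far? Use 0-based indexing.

l=2, r=9, best area=48

[0,9] min(5,8)*9=45 best=45 * → l++
[1,9] min(6,8)*8=48 best=48 * → l++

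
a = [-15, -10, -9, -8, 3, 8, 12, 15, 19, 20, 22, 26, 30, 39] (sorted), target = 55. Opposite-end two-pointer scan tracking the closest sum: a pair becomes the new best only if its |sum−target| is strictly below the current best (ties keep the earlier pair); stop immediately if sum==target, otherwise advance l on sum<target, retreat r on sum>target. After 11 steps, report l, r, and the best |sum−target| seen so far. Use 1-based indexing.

l=11, r=13, best |Δ|=1

l=1 r=14: -15+39=24 d=31 *, l++
l=2 r=14: -10+39=29 d=26 *, l++
l=3 r=14: -9+39=30 d=25 *, l++
l=4 r=14: -8+39=31 d=24 *, l++
l=5 r=14: 3+39=42 d=13 *, l++
l=6 r=14: 8+39=47 d=8 *, l++
l=7 r=14: 12+39=51 d=4 *, l++
l=8 r=14: 15+39=54 d=1 *, l++
l=9 r=14: 19+39=58 d=3, r--
l=9 r=13: 19+30=49 d=6, l++
l=10 r=13: 20+30=50 d=5, l++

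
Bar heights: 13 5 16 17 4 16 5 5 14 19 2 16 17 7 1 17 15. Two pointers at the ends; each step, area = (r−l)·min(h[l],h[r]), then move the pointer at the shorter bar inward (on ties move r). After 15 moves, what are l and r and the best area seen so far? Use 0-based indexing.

l=8, r=9, best area=210

[0,16] min(13,15)*16=208 best=208 * → l++
[1,16] min(5,15)*15=75 best=208 → l++
[2,16] min(16,15)*14=210 best=210 * → r--
[2,15] min(16,17)*13=208 best=210 → l++
[3,15] min(17,17)*12=204 best=210 → r--
[3,14] min(17,1)*11=11 best=210 → r--
[3,13] min(17,7)*10=70 best=210 → r--
[3,12] min(17,17)*9=153 best=210 → r--
[3,11] min(17,16)*8=128 best=210 → r--
[3,10] min(17,2)*7=14 best=210 → r--
[3,9] min(17,19)*6=102 best=210 → l++
[4,9] min(4,19)*5=20 best=210 → l++
[5,9] min(16,19)*4=64 best=210 → l++
[6,9] min(5,19)*3=15 best=210 → l++
[7,9] min(5,19)*2=10 best=210 → l++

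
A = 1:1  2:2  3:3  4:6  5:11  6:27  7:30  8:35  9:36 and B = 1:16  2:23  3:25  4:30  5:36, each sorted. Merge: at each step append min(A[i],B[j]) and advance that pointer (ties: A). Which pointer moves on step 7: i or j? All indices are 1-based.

i=1 j=1: A[i]=1<=B[j]=16 take 1, i++
i=2 j=1: A[i]=2<=B[j]=16 take 2, i++
i=3 j=1: A[i]=3<=B[j]=16 take 3, i++
i=4 j=1: A[i]=6<=B[j]=16 take 6, i++
i=5 j=1: A[i]=11<=B[j]=16 take 11, i++
i=6 j=1: A[i]=27>B[j]=16 take 16, j++
i=6 j=2: A[i]=27>B[j]=23 take 23, j++

j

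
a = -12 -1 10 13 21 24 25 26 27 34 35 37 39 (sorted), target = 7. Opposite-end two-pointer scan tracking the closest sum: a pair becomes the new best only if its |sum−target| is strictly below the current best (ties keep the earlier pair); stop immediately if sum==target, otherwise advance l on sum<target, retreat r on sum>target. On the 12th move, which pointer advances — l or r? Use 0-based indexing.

r

[0,12] -12+39=27 d=20 * → r--
[0,11] -12+37=25 d=18 * → r--
[0,10] -12+35=23 d=16 * → r--
[0,9] -12+34=22 d=15 * → r--
[0,8] -12+27=15 d=8 * → r--
[0,7] -12+26=14 d=7 * → r--
[0,6] -12+25=13 d=6 * → r--
[0,5] -12+24=12 d=5 * → r--
[0,4] -12+21=9 d=2 * → r--
[0,3] -12+13=1 d=6 → l++
[1,3] -1+13=12 d=5 → r--
[1,2] -1+10=9 d=2 → r--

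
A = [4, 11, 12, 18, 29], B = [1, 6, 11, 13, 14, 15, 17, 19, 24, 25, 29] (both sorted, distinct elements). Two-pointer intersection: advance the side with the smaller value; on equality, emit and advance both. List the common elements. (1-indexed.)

i=1 j=1: 4>1, j++
i=1 j=2: 4<6, i++
i=2 j=2: 11>6, j++
i=2 j=3: 11==11 emit, i++,j++
i=3 j=4: 12<13, i++
i=4 j=4: 18>13, j++
i=4 j=5: 18>14, j++
i=4 j=6: 18>15, j++
i=4 j=7: 18>17, j++
i=4 j=8: 18<19, i++
i=5 j=8: 29>19, j++
i=5 j=9: 29>24, j++
i=5 j=10: 29>25, j++
i=5 j=11: 29==29 emit, i++,j++

intersection = [11, 29]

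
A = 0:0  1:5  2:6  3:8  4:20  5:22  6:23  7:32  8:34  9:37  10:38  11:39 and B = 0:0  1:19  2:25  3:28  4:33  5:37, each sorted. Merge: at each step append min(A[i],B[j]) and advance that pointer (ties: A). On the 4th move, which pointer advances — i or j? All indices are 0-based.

i

i=0 j=0: A[i]=0<=B[j]=0 take 0, i++
i=1 j=0: A[i]=5>B[j]=0 take 0, j++
i=1 j=1: A[i]=5<=B[j]=19 take 5, i++
i=2 j=1: A[i]=6<=B[j]=19 take 6, i++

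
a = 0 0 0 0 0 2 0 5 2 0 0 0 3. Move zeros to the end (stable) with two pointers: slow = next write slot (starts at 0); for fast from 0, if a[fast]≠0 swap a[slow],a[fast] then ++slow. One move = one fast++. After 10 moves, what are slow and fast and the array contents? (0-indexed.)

(s=0,f=0) a[fast]=0 → fast++
(s=0,f=1) a[fast]=0 → fast++
(s=0,f=2) a[fast]=0 → fast++
(s=0,f=3) a[fast]=0 → fast++
(s=0,f=4) a[fast]=0 → fast++
(s=0,f=5) a[fast]=2≠0 swap→a[0]=2 → slow++,fast++
(s=1,f=6) a[fast]=0 → fast++
(s=1,f=7) a[fast]=5≠0 swap→a[1]=5 → slow++,fast++
(s=2,f=8) a[fast]=2≠0 swap→a[2]=2 → slow++,fast++
(s=3,f=9) a[fast]=0 → fast++

slow=3, fast=10, a=[2, 5, 2, 0, 0, 0, 0, 0, 0, 0, 0, 0, 3]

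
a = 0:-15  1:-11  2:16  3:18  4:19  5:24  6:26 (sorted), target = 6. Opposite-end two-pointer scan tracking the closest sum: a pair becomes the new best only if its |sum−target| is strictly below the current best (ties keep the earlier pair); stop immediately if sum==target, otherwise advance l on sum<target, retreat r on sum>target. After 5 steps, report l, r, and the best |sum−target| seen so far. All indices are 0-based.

l=1, r=2, best |Δ|=1

[0,6] -15+26=11 d=5 * → r--
[0,5] -15+24=9 d=3 * → r--
[0,4] -15+19=4 d=2 * → l++
[1,4] -11+19=8 d=2 → r--
[1,3] -11+18=7 d=1 * → r--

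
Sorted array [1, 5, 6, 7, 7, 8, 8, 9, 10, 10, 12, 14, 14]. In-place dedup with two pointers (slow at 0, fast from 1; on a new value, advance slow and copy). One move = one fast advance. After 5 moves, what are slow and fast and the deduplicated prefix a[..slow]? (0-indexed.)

slow=4, fast=6, prefix=[1, 5, 6, 7, 8]

slow=0 fast=1: a[fast]=5≠a[slow]=1 write a[1]=5, slow++,fast++
slow=1 fast=2: a[fast]=6≠a[slow]=5 write a[2]=6, slow++,fast++
slow=2 fast=3: a[fast]=7≠a[slow]=6 write a[3]=7, slow++,fast++
slow=3 fast=4: a[fast]=7=a[slow] dup, fast++
slow=3 fast=5: a[fast]=8≠a[slow]=7 write a[4]=8, slow++,fast++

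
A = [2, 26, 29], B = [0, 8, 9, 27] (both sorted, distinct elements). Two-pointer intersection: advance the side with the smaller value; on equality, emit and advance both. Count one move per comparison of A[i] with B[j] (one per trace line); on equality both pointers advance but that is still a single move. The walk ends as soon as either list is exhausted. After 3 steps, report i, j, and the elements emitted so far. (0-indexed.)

i=1, j=2, emitted=[]

[i=0,j=0] 2>0 → j++
[i=0,j=1] 2<8 → i++
[i=1,j=1] 26>8 → j++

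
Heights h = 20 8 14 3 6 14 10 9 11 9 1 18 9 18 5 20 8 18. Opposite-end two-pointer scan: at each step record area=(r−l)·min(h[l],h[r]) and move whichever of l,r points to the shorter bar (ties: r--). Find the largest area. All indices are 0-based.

[0,17] min(20,18)*17=306 best=306 * → r--
[0,16] min(20,8)*16=128 best=306 → r--
[0,15] min(20,20)*15=300 best=306 → r--
[0,14] min(20,5)*14=70 best=306 → r--
[0,13] min(20,18)*13=234 best=306 → r--
[0,12] min(20,9)*12=108 best=306 → r--
[0,11] min(20,18)*11=198 best=306 → r--
[0,10] min(20,1)*10=10 best=306 → r--
[0,9] min(20,9)*9=81 best=306 → r--
[0,8] min(20,11)*8=88 best=306 → r--
[0,7] min(20,9)*7=63 best=306 → r--
[0,6] min(20,10)*6=60 best=306 → r--
[0,5] min(20,14)*5=70 best=306 → r--
[0,4] min(20,6)*4=24 best=306 → r--
[0,3] min(20,3)*3=9 best=306 → r--
[0,2] min(20,14)*2=28 best=306 → r--
[0,1] min(20,8)*1=8 best=306 → r--

max area = 306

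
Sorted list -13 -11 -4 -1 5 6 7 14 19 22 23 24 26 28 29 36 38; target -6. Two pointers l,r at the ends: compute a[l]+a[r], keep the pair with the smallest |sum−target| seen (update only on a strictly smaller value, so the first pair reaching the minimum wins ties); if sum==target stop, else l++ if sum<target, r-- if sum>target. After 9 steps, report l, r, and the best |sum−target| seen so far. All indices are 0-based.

l=0, r=7, best |Δ|=12

l=0 r=16: -13+38=25 d=31 *, r--
l=0 r=15: -13+36=23 d=29 *, r--
l=0 r=14: -13+29=16 d=22 *, r--
l=0 r=13: -13+28=15 d=21 *, r--
l=0 r=12: -13+26=13 d=19 *, r--
l=0 r=11: -13+24=11 d=17 *, r--
l=0 r=10: -13+23=10 d=16 *, r--
l=0 r=9: -13+22=9 d=15 *, r--
l=0 r=8: -13+19=6 d=12 *, r--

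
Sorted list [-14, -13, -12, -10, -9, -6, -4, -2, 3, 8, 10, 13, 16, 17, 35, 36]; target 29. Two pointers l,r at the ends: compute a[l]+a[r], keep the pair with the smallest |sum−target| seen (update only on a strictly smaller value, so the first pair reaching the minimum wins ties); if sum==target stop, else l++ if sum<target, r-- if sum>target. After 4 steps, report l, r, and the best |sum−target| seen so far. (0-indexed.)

l=0 r=15: -14+36=22 d=7 *, l++
l=1 r=15: -13+36=23 d=6 *, l++
l=2 r=15: -12+36=24 d=5 *, l++
l=3 r=15: -10+36=26 d=3 *, l++

l=4, r=15, best |Δ|=3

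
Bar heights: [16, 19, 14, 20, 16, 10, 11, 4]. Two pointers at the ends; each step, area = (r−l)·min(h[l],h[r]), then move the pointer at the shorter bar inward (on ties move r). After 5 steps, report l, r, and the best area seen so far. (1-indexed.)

l=2, r=4, best area=66

[1,8] min(16,4)*7=28 best=28 * → r--
[1,7] min(16,11)*6=66 best=66 * → r--
[1,6] min(16,10)*5=50 best=66 → r--
[1,5] min(16,16)*4=64 best=66 → r--
[1,4] min(16,20)*3=48 best=66 → l++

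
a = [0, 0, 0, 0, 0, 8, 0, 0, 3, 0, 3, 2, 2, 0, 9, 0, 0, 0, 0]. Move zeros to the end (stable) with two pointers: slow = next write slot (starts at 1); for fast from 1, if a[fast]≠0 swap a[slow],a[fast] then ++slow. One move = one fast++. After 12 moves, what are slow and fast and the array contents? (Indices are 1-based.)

(s=1,f=1) a[fast]=0 → fast++
(s=1,f=2) a[fast]=0 → fast++
(s=1,f=3) a[fast]=0 → fast++
(s=1,f=4) a[fast]=0 → fast++
(s=1,f=5) a[fast]=0 → fast++
(s=1,f=6) a[fast]=8≠0 swap→a[1]=8 → slow++,fast++
(s=2,f=7) a[fast]=0 → fast++
(s=2,f=8) a[fast]=0 → fast++
(s=2,f=9) a[fast]=3≠0 swap→a[2]=3 → slow++,fast++
(s=3,f=10) a[fast]=0 → fast++
(s=3,f=11) a[fast]=3≠0 swap→a[3]=3 → slow++,fast++
(s=4,f=12) a[fast]=2≠0 swap→a[4]=2 → slow++,fast++

slow=5, fast=13, a=[8, 3, 3, 2, 0, 0, 0, 0, 0, 0, 0, 0, 2, 0, 9, 0, 0, 0, 0]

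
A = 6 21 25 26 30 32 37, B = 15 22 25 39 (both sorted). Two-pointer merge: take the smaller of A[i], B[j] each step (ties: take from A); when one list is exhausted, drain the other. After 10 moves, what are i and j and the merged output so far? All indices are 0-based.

i=7, j=3, merged so far=[6, 15, 21, 22, 25, 25, 26, 30, 32, 37]

i=0 j=0: A[i]=6<=B[j]=15 take 6, i++
i=1 j=0: A[i]=21>B[j]=15 take 15, j++
i=1 j=1: A[i]=21<=B[j]=22 take 21, i++
i=2 j=1: A[i]=25>B[j]=22 take 22, j++
i=2 j=2: A[i]=25<=B[j]=25 take 25, i++
i=3 j=2: A[i]=26>B[j]=25 take 25, j++
i=3 j=3: A[i]=26<=B[j]=39 take 26, i++
i=4 j=3: A[i]=30<=B[j]=39 take 30, i++
i=5 j=3: A[i]=32<=B[j]=39 take 32, i++
i=6 j=3: A[i]=37<=B[j]=39 take 37, i++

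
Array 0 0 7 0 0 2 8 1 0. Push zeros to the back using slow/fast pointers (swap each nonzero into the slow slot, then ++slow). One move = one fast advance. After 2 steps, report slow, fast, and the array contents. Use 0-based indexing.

(s=0,f=0) a[fast]=0 → fast++
(s=0,f=1) a[fast]=0 → fast++

slow=0, fast=2, a=[0, 0, 7, 0, 0, 2, 8, 1, 0]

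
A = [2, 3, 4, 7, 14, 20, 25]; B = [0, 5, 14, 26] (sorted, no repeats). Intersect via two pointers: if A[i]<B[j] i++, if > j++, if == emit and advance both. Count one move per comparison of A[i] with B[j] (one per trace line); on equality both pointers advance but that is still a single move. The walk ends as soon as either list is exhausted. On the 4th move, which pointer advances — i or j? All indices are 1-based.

i=1 j=1: 2>0, j++
i=1 j=2: 2<5, i++
i=2 j=2: 3<5, i++
i=3 j=2: 4<5, i++

i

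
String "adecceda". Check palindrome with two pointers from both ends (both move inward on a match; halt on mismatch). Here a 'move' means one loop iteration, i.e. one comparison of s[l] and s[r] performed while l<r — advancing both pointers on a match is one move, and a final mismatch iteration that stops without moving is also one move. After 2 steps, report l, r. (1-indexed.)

l=1 r=8: 'a'=='a', l++,r--
l=2 r=7: 'd'=='d', l++,r--

l=3, r=6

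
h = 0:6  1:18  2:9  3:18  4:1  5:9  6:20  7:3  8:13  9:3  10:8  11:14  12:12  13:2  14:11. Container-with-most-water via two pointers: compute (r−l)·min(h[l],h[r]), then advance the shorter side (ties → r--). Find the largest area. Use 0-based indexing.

l=0 r=14: min(6,11)*14=84 best=84 *, l++
l=1 r=14: min(18,11)*13=143 best=143 *, r--
l=1 r=13: min(18,2)*12=24 best=143, r--
l=1 r=12: min(18,12)*11=132 best=143, r--
l=1 r=11: min(18,14)*10=140 best=143, r--
l=1 r=10: min(18,8)*9=72 best=143, r--
l=1 r=9: min(18,3)*8=24 best=143, r--
l=1 r=8: min(18,13)*7=91 best=143, r--
l=1 r=7: min(18,3)*6=18 best=143, r--
l=1 r=6: min(18,20)*5=90 best=143, l++
l=2 r=6: min(9,20)*4=36 best=143, l++
l=3 r=6: min(18,20)*3=54 best=143, l++
l=4 r=6: min(1,20)*2=2 best=143, l++
l=5 r=6: min(9,20)*1=9 best=143, l++

max area = 143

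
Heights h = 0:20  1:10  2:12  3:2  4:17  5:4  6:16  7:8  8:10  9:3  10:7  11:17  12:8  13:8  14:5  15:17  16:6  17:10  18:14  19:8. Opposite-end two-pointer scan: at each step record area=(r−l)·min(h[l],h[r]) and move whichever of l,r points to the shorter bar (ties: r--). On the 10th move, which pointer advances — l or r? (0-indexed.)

[0,19] min(20,8)*19=152 best=152 * → r--
[0,18] min(20,14)*18=252 best=252 * → r--
[0,17] min(20,10)*17=170 best=252 → r--
[0,16] min(20,6)*16=96 best=252 → r--
[0,15] min(20,17)*15=255 best=255 * → r--
[0,14] min(20,5)*14=70 best=255 → r--
[0,13] min(20,8)*13=104 best=255 → r--
[0,12] min(20,8)*12=96 best=255 → r--
[0,11] min(20,17)*11=187 best=255 → r--
[0,10] min(20,7)*10=70 best=255 → r--

r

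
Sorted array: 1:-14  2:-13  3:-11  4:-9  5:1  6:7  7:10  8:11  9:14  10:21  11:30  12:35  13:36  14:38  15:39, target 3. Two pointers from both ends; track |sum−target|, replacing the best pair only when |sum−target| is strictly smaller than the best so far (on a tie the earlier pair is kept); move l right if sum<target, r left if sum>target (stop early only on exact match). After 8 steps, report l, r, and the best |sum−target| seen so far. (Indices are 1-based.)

[1,15] -14+39=25 d=22 * → r--
[1,14] -14+38=24 d=21 * → r--
[1,13] -14+36=22 d=19 * → r--
[1,12] -14+35=21 d=18 * → r--
[1,11] -14+30=16 d=13 * → r--
[1,10] -14+21=7 d=4 * → r--
[1,9] -14+14=0 d=3 * → l++
[2,9] -13+14=1 d=2 * → l++

l=3, r=9, best |Δ|=2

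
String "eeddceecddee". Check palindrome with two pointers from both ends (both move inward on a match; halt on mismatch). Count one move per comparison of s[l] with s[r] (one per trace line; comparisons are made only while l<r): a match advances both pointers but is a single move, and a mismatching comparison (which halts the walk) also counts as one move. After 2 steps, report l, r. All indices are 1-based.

l=3, r=10

l=1 r=12: 'e'=='e', l++,r--
l=2 r=11: 'e'=='e', l++,r--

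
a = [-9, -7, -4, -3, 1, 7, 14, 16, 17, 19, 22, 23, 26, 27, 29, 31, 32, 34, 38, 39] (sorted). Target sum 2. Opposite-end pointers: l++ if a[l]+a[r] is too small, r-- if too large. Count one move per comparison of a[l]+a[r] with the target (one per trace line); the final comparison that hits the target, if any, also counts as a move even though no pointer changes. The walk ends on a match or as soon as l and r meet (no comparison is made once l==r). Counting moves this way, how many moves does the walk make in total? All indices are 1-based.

19 moves

l=1 r=20: -9+39=30 >2, r--
l=1 r=19: -9+38=29 >2, r--
l=1 r=18: -9+34=25 >2, r--
l=1 r=17: -9+32=23 >2, r--
l=1 r=16: -9+31=22 >2, r--
l=1 r=15: -9+29=20 >2, r--
l=1 r=14: -9+27=18 >2, r--
l=1 r=13: -9+26=17 >2, r--
l=1 r=12: -9+23=14 >2, r--
l=1 r=11: -9+22=13 >2, r--
l=1 r=10: -9+19=10 >2, r--
l=1 r=9: -9+17=8 >2, r--
l=1 r=8: -9+16=7 >2, r--
l=1 r=7: -9+14=5 >2, r--
l=1 r=6: -9+7=-2 <2, l++
l=2 r=6: -7+7=0 <2, l++
l=3 r=6: -4+7=3 >2, r--
l=3 r=5: -4+1=-3 <2, l++
l=4 r=5: -3+1=-2 <2, l++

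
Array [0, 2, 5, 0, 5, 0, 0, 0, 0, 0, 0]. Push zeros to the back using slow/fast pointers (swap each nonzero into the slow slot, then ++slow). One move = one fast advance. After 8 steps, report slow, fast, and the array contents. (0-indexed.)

slow=3, fast=8, a=[2, 5, 5, 0, 0, 0, 0, 0, 0, 0, 0]

(s=0,f=0) a[fast]=0 → fast++
(s=0,f=1) a[fast]=2≠0 swap→a[0]=2 → slow++,fast++
(s=1,f=2) a[fast]=5≠0 swap→a[1]=5 → slow++,fast++
(s=2,f=3) a[fast]=0 → fast++
(s=2,f=4) a[fast]=5≠0 swap→a[2]=5 → slow++,fast++
(s=3,f=5) a[fast]=0 → fast++
(s=3,f=6) a[fast]=0 → fast++
(s=3,f=7) a[fast]=0 → fast++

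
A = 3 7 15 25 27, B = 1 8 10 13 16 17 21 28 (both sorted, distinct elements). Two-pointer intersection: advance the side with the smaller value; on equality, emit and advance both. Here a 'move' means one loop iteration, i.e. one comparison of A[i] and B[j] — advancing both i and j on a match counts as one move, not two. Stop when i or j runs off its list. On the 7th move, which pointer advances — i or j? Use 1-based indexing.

i

i=1 j=1: 3>1, j++
i=1 j=2: 3<8, i++
i=2 j=2: 7<8, i++
i=3 j=2: 15>8, j++
i=3 j=3: 15>10, j++
i=3 j=4: 15>13, j++
i=3 j=5: 15<16, i++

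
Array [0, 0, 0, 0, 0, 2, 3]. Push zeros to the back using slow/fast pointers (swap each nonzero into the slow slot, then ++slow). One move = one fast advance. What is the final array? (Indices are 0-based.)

[2, 3, 0, 0, 0, 0, 0]

slow=0 fast=0: a[fast]=0, fast++
slow=0 fast=1: a[fast]=0, fast++
slow=0 fast=2: a[fast]=0, fast++
slow=0 fast=3: a[fast]=0, fast++
slow=0 fast=4: a[fast]=0, fast++
slow=0 fast=5: a[fast]=2≠0 swap→a[0]=2, slow++,fast++
slow=1 fast=6: a[fast]=3≠0 swap→a[1]=3, slow++,fast++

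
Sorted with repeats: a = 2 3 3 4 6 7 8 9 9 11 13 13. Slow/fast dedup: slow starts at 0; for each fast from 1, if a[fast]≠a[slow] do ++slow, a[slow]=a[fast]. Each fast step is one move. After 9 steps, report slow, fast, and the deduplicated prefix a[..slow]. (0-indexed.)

(s=0,f=1) a[fast]=3≠a[slow]=2 write a[1]=3 → slow++,fast++
(s=1,f=2) a[fast]=3=a[slow] dup → fast++
(s=1,f=3) a[fast]=4≠a[slow]=3 write a[2]=4 → slow++,fast++
(s=2,f=4) a[fast]=6≠a[slow]=4 write a[3]=6 → slow++,fast++
(s=3,f=5) a[fast]=7≠a[slow]=6 write a[4]=7 → slow++,fast++
(s=4,f=6) a[fast]=8≠a[slow]=7 write a[5]=8 → slow++,fast++
(s=5,f=7) a[fast]=9≠a[slow]=8 write a[6]=9 → slow++,fast++
(s=6,f=8) a[fast]=9=a[slow] dup → fast++
(s=6,f=9) a[fast]=11≠a[slow]=9 write a[7]=11 → slow++,fast++

slow=7, fast=10, prefix=[2, 3, 4, 6, 7, 8, 9, 11]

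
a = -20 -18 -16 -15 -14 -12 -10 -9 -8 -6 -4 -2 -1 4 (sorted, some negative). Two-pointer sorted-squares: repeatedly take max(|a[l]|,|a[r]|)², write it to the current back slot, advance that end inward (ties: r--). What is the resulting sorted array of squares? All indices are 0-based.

[1, 4, 16, 16, 36, 64, 81, 100, 144, 196, 225, 256, 324, 400]

l=0 r=13: |-20|>|4| out[13]=400, l++
l=1 r=13: |-18|>|4| out[12]=324, l++
l=2 r=13: |-16|>|4| out[11]=256, l++
l=3 r=13: |-15|>|4| out[10]=225, l++
l=4 r=13: |-14|>|4| out[9]=196, l++
l=5 r=13: |-12|>|4| out[8]=144, l++
l=6 r=13: |-10|>|4| out[7]=100, l++
l=7 r=13: |-9|>|4| out[6]=81, l++
l=8 r=13: |-8|>|4| out[5]=64, l++
l=9 r=13: |-6|>|4| out[4]=36, l++
l=10 r=13: |-4|<=|4| out[3]=16, r--
l=10 r=12: |-4|>|-1| out[2]=16, l++
l=11 r=12: |-2|>|-1| out[1]=4, l++
l=12 r=12: |-1|<=|-1| out[0]=1, r--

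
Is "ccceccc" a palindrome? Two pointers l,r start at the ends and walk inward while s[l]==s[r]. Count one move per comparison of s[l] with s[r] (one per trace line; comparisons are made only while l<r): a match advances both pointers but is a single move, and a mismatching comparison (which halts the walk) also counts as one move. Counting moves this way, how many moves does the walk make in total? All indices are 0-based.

3 moves

[0,6] 'c'=='c' → l++,r--
[1,5] 'c'=='c' → l++,r--
[2,4] 'c'=='c' → l++,r--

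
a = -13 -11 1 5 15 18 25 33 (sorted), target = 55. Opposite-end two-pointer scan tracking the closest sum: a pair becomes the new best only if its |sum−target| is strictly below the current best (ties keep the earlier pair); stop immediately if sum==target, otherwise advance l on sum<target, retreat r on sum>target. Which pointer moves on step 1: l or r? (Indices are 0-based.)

l=0 r=7: -13+33=20 d=35 *, l++

l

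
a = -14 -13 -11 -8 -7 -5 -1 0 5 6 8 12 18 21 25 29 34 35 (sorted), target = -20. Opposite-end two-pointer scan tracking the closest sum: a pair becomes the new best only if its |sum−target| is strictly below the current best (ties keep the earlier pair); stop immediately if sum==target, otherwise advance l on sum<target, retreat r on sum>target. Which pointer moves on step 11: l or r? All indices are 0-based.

[0,17] -14+35=21 d=41 * → r--
[0,16] -14+34=20 d=40 * → r--
[0,15] -14+29=15 d=35 * → r--
[0,14] -14+25=11 d=31 * → r--
[0,13] -14+21=7 d=27 * → r--
[0,12] -14+18=4 d=24 * → r--
[0,11] -14+12=-2 d=18 * → r--
[0,10] -14+8=-6 d=14 * → r--
[0,9] -14+6=-8 d=12 * → r--
[0,8] -14+5=-9 d=11 * → r--
[0,7] -14+0=-14 d=6 * → r--

r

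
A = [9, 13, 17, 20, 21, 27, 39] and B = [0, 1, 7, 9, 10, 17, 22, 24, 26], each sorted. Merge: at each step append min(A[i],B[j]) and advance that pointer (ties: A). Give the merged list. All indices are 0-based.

[i=0,j=0] A[i]=9>B[j]=0 take 0 → j++
[i=0,j=1] A[i]=9>B[j]=1 take 1 → j++
[i=0,j=2] A[i]=9>B[j]=7 take 7 → j++
[i=0,j=3] A[i]=9<=B[j]=9 take 9 → i++
[i=1,j=3] A[i]=13>B[j]=9 take 9 → j++
[i=1,j=4] A[i]=13>B[j]=10 take 10 → j++
[i=1,j=5] A[i]=13<=B[j]=17 take 13 → i++
[i=2,j=5] A[i]=17<=B[j]=17 take 17 → i++
[i=3,j=5] A[i]=20>B[j]=17 take 17 → j++
[i=3,j=6] A[i]=20<=B[j]=22 take 20 → i++
[i=4,j=6] A[i]=21<=B[j]=22 take 21 → i++
[i=5,j=6] A[i]=27>B[j]=22 take 22 → j++
[i=5,j=7] A[i]=27>B[j]=24 take 24 → j++
[i=5,j=8] A[i]=27>B[j]=26 take 26 → j++
[i=5,j=9] B done, take A[i]=27 → i++
[i=6,j=9] B done, take A[i]=39 → i++

[0, 1, 7, 9, 9, 10, 13, 17, 17, 20, 21, 22, 24, 26, 27, 39]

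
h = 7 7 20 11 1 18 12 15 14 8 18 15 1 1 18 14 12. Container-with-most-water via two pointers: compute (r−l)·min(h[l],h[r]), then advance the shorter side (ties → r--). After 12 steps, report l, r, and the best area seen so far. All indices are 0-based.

l=0 r=16: min(7,12)*16=112 best=112 *, l++
l=1 r=16: min(7,12)*15=105 best=112, l++
l=2 r=16: min(20,12)*14=168 best=168 *, r--
l=2 r=15: min(20,14)*13=182 best=182 *, r--
l=2 r=14: min(20,18)*12=216 best=216 *, r--
l=2 r=13: min(20,1)*11=11 best=216, r--
l=2 r=12: min(20,1)*10=10 best=216, r--
l=2 r=11: min(20,15)*9=135 best=216, r--
l=2 r=10: min(20,18)*8=144 best=216, r--
l=2 r=9: min(20,8)*7=56 best=216, r--
l=2 r=8: min(20,14)*6=84 best=216, r--
l=2 r=7: min(20,15)*5=75 best=216, r--

l=2, r=6, best area=216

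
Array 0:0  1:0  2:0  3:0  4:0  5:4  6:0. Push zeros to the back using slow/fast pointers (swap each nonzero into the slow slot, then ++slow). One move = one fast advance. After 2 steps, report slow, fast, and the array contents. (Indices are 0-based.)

slow=0 fast=0: a[fast]=0, fast++
slow=0 fast=1: a[fast]=0, fast++

slow=0, fast=2, a=[0, 0, 0, 0, 0, 4, 0]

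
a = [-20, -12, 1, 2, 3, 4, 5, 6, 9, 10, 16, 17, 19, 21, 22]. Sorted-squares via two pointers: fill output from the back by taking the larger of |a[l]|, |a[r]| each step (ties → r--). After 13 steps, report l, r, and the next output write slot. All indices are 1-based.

[1,15] |-20|<=|22| out[15]=484 → r--
[1,14] |-20|<=|21| out[14]=441 → r--
[1,13] |-20|>|19| out[13]=400 → l++
[2,13] |-12|<=|19| out[12]=361 → r--
[2,12] |-12|<=|17| out[11]=289 → r--
[2,11] |-12|<=|16| out[10]=256 → r--
[2,10] |-12|>|10| out[9]=144 → l++
[3,10] |1|<=|10| out[8]=100 → r--
[3,9] |1|<=|9| out[7]=81 → r--
[3,8] |1|<=|6| out[6]=36 → r--
[3,7] |1|<=|5| out[5]=25 → r--
[3,6] |1|<=|4| out[4]=16 → r--
[3,5] |1|<=|3| out[3]=9 → r--

l=3, r=4, next write slot=2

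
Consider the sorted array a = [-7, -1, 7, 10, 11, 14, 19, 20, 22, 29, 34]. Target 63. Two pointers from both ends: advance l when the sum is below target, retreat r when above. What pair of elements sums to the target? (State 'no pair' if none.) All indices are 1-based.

l=1 r=11: -7+34=27 <63, l++
l=2 r=11: -1+34=33 <63, l++
l=3 r=11: 7+34=41 <63, l++
l=4 r=11: 10+34=44 <63, l++
l=5 r=11: 11+34=45 <63, l++
l=6 r=11: 14+34=48 <63, l++
l=7 r=11: 19+34=53 <63, l++
l=8 r=11: 20+34=54 <63, l++
l=9 r=11: 22+34=56 <63, l++
l=10 r=11: 29+34=63, found

(29, 34)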